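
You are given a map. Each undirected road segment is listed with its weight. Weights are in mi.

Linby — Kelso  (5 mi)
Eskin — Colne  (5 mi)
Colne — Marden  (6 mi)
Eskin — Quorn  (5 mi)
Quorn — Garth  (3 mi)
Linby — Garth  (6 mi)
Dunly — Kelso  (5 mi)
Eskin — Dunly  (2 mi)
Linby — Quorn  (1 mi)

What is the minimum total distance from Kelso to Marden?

Candidate routes:
Kelso–Linby–Quorn–Eskin–Colne–Marden: 5+1+5+5+6 = 22
Kelso–Dunly–Eskin–Colne–Marden: 5+2+5+6 = 18
Cheapest is Kelso–Dunly–Eskin–Colne–Marden at 18 mi.

18 mi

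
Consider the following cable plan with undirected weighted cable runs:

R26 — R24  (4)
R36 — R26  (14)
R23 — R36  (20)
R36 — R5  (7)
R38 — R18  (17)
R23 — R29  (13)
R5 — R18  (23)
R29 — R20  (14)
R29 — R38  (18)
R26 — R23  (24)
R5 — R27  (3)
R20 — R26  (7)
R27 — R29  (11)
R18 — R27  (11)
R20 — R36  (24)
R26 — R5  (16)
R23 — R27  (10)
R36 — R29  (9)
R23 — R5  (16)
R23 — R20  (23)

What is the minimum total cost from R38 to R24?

Settle nodes by increasing distance from R38:
R38: 0
R18: 17  (via R38)
R29: 18  (via R38)
R36: 27  (via R29)
R27: 28  (via R18)
R5: 31  (via R27)
R23: 31  (via R29)
R20: 32  (via R29)
R26: 39  (via R20)
R24: 43  (via R26)
Shortest route: R38–R29–R20–R26–R24 = 43.

43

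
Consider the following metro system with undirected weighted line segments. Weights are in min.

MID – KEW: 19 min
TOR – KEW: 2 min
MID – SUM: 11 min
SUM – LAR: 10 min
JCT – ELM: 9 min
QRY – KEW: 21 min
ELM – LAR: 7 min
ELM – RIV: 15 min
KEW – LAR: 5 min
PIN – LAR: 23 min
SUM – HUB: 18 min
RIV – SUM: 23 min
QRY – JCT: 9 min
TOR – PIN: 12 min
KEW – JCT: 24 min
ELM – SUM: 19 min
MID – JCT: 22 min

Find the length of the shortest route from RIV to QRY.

33 min

Compare a few routes:
RIV - ELM - LAR - KEW - QRY: 15+7+5+21 = 48
RIV - SUM - LAR - ELM - JCT - QRY: 23+10+7+9+9 = 58
RIV - ELM - JCT - QRY: 15+9+9 = 33
The minimum is 33 min via RIV - ELM - JCT - QRY.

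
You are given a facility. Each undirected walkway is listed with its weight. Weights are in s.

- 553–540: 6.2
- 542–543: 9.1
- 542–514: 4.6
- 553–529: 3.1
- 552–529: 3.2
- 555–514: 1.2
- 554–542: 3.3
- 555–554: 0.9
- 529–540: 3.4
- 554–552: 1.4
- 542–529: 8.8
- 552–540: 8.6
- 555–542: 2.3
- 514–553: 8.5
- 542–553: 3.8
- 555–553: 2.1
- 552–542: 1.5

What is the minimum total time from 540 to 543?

17.2 s

Running Dijkstra from 540:
540: 0
529: 3.4  (via 540)
553: 6.2  (via 540)
552: 6.6  (via 529)
554: 8  (via 552)
542: 8.1  (via 552)
555: 8.3  (via 553)
514: 9.5  (via 555)
543: 17.2  (via 542)
Shortest route: 540 → 529 → 552 → 542 → 543 = 17.2 s.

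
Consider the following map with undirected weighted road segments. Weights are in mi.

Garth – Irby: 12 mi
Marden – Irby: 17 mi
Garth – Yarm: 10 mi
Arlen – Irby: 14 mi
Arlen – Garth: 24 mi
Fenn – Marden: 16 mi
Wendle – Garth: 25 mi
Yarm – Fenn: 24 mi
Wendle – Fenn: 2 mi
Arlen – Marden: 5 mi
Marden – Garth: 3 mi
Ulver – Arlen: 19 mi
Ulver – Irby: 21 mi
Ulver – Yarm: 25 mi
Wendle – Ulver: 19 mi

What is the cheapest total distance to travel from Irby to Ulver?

21 mi

Compare a few routes:
Irby → Arlen → Ulver: 14+19 = 33
Irby → Ulver: 21 = 21
The minimum is 21 mi via Irby → Ulver.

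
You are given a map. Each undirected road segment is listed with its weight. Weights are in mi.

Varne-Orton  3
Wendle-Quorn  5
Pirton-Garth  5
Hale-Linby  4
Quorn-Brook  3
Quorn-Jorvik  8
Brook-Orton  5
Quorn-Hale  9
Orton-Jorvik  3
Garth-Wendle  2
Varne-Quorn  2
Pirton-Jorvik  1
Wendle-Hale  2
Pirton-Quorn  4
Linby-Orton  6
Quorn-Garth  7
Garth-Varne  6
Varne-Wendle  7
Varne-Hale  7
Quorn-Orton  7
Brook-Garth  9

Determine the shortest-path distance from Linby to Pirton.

10 mi

Running Dijkstra from Linby:
Linby: 0
Hale: 4  (via Linby)
Orton: 6  (via Linby)
Wendle: 6  (via Hale)
Garth: 8  (via Wendle)
Jorvik: 9  (via Orton)
Varne: 9  (via Orton)
Pirton: 10  (via Jorvik)
Shortest route: Linby–Orton–Jorvik–Pirton = 10 mi.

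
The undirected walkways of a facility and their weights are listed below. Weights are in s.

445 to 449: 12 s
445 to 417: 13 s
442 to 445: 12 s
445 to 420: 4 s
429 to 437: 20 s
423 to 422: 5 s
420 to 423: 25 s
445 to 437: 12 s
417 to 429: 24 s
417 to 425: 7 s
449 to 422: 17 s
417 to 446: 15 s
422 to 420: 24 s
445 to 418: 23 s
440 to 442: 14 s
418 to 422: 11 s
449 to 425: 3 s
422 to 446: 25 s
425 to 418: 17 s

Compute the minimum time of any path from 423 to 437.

Shortest distances from 423:
423: 0
422: 5  (via 423)
418: 16  (via 422)
449: 22  (via 422)
420: 25  (via 423)
425: 25  (via 449)
445: 29  (via 420)
446: 30  (via 422)
417: 32  (via 425)
437: 41  (via 445)
Shortest route: 423–420–445–437 = 41 s.

41 s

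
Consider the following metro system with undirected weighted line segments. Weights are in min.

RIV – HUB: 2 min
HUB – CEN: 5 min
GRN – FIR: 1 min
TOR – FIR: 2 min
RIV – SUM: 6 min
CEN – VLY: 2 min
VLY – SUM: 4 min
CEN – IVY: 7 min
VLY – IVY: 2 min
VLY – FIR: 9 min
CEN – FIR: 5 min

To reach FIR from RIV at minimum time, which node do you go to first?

HUB

Compare a few routes:
RIV–HUB–CEN–VLY–FIR: 2+5+2+9 = 18
RIV–HUB–CEN–FIR: 2+5+5 = 12
RIV–SUM–VLY–CEN–FIR: 6+4+2+5 = 17
The minimum is 12 min via RIV–HUB–CEN–FIR.
So from RIV the first move is to HUB.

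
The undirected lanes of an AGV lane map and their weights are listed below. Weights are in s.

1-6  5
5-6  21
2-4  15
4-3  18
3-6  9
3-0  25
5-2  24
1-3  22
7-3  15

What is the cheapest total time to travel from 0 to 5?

Candidate routes:
0 → 3 → 6 → 5: 25+9+21 = 55
0 → 3 → 4 → 2 → 5: 25+18+15+24 = 82
0 → 3 → 1 → 6 → 5: 25+22+5+21 = 73
Cheapest is 0 → 3 → 6 → 5 at 55 s.

55 s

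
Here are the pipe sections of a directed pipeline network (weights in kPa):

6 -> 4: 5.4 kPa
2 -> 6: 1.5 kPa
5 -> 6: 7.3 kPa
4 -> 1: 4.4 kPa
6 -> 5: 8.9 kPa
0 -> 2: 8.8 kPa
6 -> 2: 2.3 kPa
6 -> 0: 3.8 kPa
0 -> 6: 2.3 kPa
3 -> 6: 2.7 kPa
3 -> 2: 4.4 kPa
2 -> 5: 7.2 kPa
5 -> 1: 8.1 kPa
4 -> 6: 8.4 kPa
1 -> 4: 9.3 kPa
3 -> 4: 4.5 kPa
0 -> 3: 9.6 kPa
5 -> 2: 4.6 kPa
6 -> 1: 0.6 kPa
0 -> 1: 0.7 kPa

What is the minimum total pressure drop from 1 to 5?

Enumerating some paths:
1 → 4 → 6 → 2 → 5: 9.3+8.4+2.3+7.2 = 27.2
1 → 4 → 6 → 0 → 3 → 2 → 5: 9.3+8.4+3.8+9.6+4.4+7.2 = 42.7
1 → 4 → 6 → 0 → 2 → 5: 9.3+8.4+3.8+8.8+7.2 = 37.5
1 → 4 → 6 → 5: 9.3+8.4+8.9 = 26.6
The minimum is 26.6 kPa via 1 → 4 → 6 → 5.

26.6 kPa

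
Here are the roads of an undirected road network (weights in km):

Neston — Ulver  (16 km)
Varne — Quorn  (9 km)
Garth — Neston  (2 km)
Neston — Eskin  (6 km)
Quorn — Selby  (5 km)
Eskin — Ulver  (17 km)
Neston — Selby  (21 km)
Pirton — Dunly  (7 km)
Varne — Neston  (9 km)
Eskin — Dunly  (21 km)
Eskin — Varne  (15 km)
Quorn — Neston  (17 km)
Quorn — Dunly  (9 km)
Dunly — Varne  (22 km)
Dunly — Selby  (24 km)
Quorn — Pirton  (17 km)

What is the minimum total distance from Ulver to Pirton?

45 km

Shortest distances from Ulver:
Ulver: 0
Neston: 16  (via Ulver)
Eskin: 17  (via Ulver)
Garth: 18  (via Neston)
Varne: 25  (via Neston)
Quorn: 33  (via Neston)
Selby: 37  (via Neston)
Dunly: 38  (via Eskin)
Pirton: 45  (via Dunly)
Shortest route: Ulver–Eskin–Dunly–Pirton = 45 km.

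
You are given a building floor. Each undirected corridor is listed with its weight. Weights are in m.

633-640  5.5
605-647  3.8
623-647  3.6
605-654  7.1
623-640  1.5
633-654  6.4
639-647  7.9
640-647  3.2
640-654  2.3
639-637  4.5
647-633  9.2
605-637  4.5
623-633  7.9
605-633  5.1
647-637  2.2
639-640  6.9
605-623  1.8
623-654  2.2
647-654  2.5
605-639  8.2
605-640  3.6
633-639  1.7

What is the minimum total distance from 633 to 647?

Enumerating some paths:
633 → 639 → 637 → 647: 1.7+4.5+2.2 = 8.4
633 → 640 → 647: 5.5+3.2 = 8.7
The minimum is 8.4 m via 633 → 639 → 637 → 647.

8.4 m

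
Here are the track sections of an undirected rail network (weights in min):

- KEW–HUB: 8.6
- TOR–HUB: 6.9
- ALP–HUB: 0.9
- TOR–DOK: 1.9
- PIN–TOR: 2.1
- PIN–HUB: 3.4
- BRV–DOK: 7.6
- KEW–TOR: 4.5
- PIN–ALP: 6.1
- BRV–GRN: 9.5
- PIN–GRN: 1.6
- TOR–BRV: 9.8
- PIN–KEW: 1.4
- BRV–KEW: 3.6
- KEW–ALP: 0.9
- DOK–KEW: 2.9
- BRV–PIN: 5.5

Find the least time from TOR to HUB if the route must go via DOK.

Best TOR to DOK: TOR–DOK costing 1.9
Shortest DOK→HUB: DOK–KEW–ALP–HUB = 4.7
Total via DOK: 1.9 + 4.7 = 6.6 min.

6.6 min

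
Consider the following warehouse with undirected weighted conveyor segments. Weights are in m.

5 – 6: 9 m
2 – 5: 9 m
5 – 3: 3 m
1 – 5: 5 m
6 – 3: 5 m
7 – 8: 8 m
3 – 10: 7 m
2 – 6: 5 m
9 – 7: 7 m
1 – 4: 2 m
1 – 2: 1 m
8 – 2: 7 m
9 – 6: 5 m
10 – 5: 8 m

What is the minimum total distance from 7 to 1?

16 m

Candidate routes:
7 - 9 - 6 - 5 - 1: 7+5+9+5 = 26
7 - 9 - 6 - 2 - 1: 7+5+5+1 = 18
7 - 8 - 2 - 1: 8+7+1 = 16
7 - 9 - 6 - 3 - 5 - 1: 7+5+5+3+5 = 25
Cheapest is 7 - 8 - 2 - 1 at 16 m.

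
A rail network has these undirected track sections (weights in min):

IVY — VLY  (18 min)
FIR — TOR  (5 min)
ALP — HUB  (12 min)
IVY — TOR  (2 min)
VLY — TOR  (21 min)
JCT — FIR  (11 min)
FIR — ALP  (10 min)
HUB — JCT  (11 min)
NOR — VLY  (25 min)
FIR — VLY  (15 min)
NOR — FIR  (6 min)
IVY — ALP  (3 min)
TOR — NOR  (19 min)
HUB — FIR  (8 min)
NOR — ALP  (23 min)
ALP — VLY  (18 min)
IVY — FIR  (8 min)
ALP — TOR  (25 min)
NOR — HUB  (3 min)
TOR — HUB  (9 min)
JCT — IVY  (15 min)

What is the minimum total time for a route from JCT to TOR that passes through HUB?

Shortest JCT→HUB: JCT–HUB = 11
Shortest HUB→TOR: HUB–TOR = 9
Total via HUB: 11 + 9 = 20 min.

20 min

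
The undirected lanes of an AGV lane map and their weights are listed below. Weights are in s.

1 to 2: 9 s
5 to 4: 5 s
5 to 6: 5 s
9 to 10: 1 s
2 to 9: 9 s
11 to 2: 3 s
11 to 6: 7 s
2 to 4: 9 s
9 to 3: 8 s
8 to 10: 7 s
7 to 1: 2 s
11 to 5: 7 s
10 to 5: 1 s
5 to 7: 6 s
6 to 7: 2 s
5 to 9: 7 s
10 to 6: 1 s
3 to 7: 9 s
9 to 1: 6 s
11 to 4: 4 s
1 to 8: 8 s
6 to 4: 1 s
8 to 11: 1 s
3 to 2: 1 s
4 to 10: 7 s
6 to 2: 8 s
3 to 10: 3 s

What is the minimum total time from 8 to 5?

Candidate routes:
8–11–2–3–10–5: 1+3+1+3+1 = 9
8–11–5: 1+7 = 8
The minimum is 8 s via 8–11–5.

8 s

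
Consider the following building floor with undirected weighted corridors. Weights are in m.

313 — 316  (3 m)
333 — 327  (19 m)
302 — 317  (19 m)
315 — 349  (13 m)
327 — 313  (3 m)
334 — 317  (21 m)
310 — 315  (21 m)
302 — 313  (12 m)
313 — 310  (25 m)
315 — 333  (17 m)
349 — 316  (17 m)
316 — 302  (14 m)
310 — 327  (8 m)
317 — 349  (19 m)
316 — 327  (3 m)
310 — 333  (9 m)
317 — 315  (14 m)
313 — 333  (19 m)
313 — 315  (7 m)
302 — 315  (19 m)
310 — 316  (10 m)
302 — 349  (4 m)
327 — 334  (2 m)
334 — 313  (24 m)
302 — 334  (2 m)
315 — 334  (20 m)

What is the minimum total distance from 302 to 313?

Enumerating some paths:
302 → 334 → 327 → 313: 2+2+3 = 7
302 → 334 → 327 → 316 → 313: 2+2+3+3 = 10
The minimum is 7 m via 302 → 334 → 327 → 313.

7 m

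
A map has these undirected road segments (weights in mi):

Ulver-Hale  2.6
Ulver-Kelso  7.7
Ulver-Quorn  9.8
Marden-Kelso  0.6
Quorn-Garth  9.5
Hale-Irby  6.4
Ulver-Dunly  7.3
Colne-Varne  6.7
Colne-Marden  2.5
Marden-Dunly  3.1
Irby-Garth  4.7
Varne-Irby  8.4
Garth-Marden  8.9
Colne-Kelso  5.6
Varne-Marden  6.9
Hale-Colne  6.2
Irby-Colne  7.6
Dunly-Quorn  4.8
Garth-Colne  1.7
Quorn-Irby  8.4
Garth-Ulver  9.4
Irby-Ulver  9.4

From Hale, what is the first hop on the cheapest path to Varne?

Compare a few routes:
Hale - Irby - Varne: 6.4+8.4 = 14.8
Hale - Colne - Varne: 6.2+6.7 = 12.9
The minimum is 12.9 mi via Hale - Colne - Varne.
So from Hale the first move is to Colne.

Colne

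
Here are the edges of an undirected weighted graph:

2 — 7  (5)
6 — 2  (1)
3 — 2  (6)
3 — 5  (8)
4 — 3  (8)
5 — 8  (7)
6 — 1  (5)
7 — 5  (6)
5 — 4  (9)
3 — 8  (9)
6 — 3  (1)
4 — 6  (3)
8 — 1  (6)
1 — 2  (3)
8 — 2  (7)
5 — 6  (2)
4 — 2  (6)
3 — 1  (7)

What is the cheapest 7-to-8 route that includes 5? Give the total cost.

Best 7 to 5: 7 → 5 costing 6
Shortest 5→8: 5 → 8 = 7
Total via 5: 6 + 7 = 13.

13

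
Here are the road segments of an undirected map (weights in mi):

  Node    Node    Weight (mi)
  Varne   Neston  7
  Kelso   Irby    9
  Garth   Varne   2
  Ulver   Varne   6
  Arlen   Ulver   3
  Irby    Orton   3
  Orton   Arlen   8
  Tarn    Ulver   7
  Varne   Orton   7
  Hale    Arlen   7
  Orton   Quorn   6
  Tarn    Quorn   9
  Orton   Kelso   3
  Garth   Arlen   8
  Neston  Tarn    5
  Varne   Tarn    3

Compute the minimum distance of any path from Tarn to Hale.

17 mi

Candidate routes:
Tarn → Ulver → Arlen → Hale: 7+3+7 = 17
Tarn → Varne → Ulver → Arlen → Hale: 3+6+3+7 = 19
Cheapest is Tarn → Ulver → Arlen → Hale at 17 mi.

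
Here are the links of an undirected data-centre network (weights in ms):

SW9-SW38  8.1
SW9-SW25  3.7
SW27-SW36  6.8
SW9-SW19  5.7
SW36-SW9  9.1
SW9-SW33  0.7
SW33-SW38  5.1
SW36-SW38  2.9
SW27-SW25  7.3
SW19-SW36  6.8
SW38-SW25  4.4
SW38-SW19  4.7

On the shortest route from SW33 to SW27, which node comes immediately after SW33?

Compare a few routes:
SW33–SW38–SW36–SW27: 5.1+2.9+6.8 = 14.8
SW33–SW9–SW25–SW27: 0.7+3.7+7.3 = 11.7
Cheapest is SW33–SW9–SW25–SW27 at 11.7 ms.
So from SW33 the first move is to SW9.

SW9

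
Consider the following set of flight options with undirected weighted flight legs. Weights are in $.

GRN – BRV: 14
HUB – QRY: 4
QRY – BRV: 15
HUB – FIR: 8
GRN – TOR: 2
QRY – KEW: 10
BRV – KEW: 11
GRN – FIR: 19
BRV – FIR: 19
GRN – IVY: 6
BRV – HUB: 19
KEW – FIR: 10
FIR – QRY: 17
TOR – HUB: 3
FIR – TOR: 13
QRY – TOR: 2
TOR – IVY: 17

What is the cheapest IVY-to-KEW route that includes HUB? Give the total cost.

Shortest IVY→HUB: IVY–GRN–TOR–HUB = 11
Best HUB to KEW: HUB–QRY–KEW costing 14
Total via HUB: 11 + 14 = $25.

$25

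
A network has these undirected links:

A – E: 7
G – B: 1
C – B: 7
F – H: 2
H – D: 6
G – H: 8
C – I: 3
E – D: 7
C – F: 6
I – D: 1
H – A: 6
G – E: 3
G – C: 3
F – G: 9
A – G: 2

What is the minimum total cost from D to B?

8

Shortest distances from D:
D: 0
I: 1  (via D)
C: 4  (via I)
H: 6  (via D)
E: 7  (via D)
G: 7  (via C)
B: 8  (via G)
Shortest route: D–I–C–G–B = 8.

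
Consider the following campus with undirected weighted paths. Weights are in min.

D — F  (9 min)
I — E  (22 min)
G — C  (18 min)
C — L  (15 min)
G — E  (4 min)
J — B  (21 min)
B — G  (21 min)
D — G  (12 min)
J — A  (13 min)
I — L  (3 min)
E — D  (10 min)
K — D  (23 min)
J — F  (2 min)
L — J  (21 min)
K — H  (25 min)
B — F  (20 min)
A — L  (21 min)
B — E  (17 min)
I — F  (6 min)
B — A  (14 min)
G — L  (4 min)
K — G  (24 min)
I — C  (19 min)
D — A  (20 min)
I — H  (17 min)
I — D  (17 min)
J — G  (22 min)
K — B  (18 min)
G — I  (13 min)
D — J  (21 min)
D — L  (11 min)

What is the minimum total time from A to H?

38 min

Compare a few routes:
A → L → I → H: 21+3+17 = 41
A → J → F → I → H: 13+2+6+17 = 38
Cheapest is A → J → F → I → H at 38 min.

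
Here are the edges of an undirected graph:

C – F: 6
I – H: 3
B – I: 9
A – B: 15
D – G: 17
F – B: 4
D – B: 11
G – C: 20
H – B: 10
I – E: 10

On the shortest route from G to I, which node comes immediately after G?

Enumerating some paths:
G–D–B–H–I: 17+11+10+3 = 41
G–D–B–I: 17+11+9 = 37
G–C–F–B–I: 20+6+4+9 = 39
The minimum is 37 via G–D–B–I.
So from G the first move is to D.

D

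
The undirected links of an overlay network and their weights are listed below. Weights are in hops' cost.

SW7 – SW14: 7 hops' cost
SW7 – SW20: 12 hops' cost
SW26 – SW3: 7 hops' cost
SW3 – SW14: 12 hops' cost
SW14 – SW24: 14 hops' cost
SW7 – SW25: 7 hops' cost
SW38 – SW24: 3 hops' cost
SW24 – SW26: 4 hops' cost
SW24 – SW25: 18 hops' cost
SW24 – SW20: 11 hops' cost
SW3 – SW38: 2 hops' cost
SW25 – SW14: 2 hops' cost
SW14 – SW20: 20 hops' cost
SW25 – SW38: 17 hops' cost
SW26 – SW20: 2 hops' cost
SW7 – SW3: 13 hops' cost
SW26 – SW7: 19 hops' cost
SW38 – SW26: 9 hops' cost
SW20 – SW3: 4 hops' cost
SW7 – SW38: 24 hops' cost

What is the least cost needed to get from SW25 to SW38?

Settle nodes by increasing distance from SW25:
SW25: 0
SW14: 2  (via SW25)
SW7: 7  (via SW25)
SW3: 14  (via SW14)
SW38: 16  (via SW3)
Shortest route: SW25 → SW14 → SW3 → SW38 = 16 hops' cost.

16 hops' cost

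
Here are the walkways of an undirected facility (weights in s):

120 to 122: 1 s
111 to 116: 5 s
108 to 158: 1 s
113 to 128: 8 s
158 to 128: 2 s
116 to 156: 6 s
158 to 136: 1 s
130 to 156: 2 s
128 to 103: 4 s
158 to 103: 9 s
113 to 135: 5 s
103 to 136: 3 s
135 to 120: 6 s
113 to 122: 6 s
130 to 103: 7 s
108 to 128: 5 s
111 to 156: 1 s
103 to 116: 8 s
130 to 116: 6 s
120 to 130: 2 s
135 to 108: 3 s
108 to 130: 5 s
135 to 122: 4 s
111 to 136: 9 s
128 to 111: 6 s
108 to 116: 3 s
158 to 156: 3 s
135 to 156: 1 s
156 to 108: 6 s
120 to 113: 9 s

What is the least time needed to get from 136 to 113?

Running Dijkstra from 136:
136: 0
158: 1  (via 136)
108: 2  (via 158)
128: 3  (via 158)
103: 3  (via 136)
156: 4  (via 158)
135: 5  (via 108)
111: 5  (via 156)
116: 5  (via 108)
130: 6  (via 156)
120: 8  (via 130)
122: 9  (via 135)
113: 10  (via 135)
Shortest route: 136 → 158 → 108 → 135 → 113 = 10 s.

10 s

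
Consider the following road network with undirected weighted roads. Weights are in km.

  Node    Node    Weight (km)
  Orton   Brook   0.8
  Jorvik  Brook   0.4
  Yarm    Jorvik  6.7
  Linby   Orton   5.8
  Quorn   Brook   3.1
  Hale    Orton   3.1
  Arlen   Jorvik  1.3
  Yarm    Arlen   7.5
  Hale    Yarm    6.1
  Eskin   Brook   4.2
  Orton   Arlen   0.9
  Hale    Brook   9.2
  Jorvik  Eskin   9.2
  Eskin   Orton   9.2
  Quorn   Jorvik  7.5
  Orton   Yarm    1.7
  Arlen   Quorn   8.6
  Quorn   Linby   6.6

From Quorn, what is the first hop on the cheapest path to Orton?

Candidate routes:
Quorn → Brook → Orton: 3.1+0.8 = 3.9
Quorn → Jorvik → Brook → Orton: 7.5+0.4+0.8 = 8.7
Quorn → Brook → Jorvik → Arlen → Orton: 3.1+0.4+1.3+0.9 = 5.7
Quorn → Arlen → Orton: 8.6+0.9 = 9.5
The minimum is 3.9 km via Quorn → Brook → Orton.
So from Quorn the first move is to Brook.

Brook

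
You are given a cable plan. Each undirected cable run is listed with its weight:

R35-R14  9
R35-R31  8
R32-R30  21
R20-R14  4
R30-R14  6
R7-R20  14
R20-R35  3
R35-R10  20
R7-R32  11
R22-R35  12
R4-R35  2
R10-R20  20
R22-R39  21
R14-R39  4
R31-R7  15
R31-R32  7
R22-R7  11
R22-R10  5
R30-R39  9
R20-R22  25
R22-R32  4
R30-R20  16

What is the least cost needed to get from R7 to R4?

19

Candidate routes:
R7 → R32 → R31 → R35 → R4: 11+7+8+2 = 28
R7 → R20 → R35 → R4: 14+3+2 = 19
R7 → R22 → R35 → R4: 11+12+2 = 25
R7 → R31 → R35 → R4: 15+8+2 = 25
The minimum is 19 via R7 → R20 → R35 → R4.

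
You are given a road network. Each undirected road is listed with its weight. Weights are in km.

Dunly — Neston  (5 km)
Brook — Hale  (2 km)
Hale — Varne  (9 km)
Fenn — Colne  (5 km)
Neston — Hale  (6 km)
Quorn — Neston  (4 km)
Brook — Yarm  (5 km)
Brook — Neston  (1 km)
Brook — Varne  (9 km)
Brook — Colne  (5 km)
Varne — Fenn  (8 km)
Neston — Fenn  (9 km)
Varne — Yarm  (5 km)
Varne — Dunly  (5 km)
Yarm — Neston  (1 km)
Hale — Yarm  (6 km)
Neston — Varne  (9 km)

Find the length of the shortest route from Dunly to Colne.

11 km

Candidate routes:
Dunly–Neston–Yarm–Brook–Colne: 5+1+5+5 = 16
Dunly–Neston–Brook–Colne: 5+1+5 = 11
Dunly–Varne–Yarm–Neston–Brook–Colne: 5+5+1+1+5 = 17
The minimum is 11 km via Dunly–Neston–Brook–Colne.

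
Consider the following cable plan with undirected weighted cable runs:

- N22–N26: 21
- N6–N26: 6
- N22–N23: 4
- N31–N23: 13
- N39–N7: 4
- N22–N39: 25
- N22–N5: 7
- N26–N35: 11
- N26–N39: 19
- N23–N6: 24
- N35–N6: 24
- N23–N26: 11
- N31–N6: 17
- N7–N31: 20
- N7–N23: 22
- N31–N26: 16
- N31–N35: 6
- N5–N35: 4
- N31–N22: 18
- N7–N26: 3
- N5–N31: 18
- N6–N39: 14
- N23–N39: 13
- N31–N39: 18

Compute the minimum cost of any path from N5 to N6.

Running Dijkstra from N5:
N5: 0
N35: 4  (via N5)
N22: 7  (via N5)
N31: 10  (via N35)
N23: 11  (via N22)
N26: 15  (via N35)
N7: 18  (via N26)
N6: 21  (via N26)
Shortest route: N5 → N35 → N26 → N6 = 21.

21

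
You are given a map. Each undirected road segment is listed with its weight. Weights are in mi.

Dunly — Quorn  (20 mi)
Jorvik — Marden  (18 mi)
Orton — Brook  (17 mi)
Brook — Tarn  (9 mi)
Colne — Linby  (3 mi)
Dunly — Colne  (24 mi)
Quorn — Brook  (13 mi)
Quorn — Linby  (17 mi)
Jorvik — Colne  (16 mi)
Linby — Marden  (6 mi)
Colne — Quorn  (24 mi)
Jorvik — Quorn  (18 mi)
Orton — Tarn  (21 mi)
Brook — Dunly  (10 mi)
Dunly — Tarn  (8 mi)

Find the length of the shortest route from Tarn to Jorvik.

Enumerating some paths:
Tarn–Brook–Quorn–Jorvik: 9+13+18 = 40
Tarn–Dunly–Quorn–Jorvik: 8+20+18 = 46
Tarn–Dunly–Colne–Jorvik: 8+24+16 = 48
Tarn–Dunly–Brook–Quorn–Jorvik: 8+10+13+18 = 49
Cheapest is Tarn–Brook–Quorn–Jorvik at 40 mi.

40 mi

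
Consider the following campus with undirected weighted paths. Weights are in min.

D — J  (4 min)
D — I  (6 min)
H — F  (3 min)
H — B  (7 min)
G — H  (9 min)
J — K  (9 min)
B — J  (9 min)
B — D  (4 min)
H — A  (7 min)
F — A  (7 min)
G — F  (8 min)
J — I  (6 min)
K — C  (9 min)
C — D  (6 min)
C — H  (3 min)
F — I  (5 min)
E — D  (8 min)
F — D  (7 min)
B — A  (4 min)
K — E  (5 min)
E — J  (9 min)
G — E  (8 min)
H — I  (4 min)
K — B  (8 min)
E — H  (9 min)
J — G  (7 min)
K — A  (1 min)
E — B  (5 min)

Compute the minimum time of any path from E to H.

9 min

Settle nodes by increasing distance from E:
E: 0
B: 5  (via E)
K: 5  (via E)
A: 6  (via K)
D: 8  (via E)
G: 8  (via E)
H: 9  (via E)
Shortest route: E → H = 9 min.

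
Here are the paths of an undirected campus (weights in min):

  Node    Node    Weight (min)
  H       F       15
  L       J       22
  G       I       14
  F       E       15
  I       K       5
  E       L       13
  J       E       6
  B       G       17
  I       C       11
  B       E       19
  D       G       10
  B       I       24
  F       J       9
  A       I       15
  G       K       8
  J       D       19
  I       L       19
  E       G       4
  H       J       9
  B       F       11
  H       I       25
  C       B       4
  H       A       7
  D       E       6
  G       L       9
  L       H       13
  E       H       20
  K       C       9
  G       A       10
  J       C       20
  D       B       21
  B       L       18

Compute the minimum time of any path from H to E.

15 min

Compare a few routes:
H - A - G - E: 7+10+4 = 21
H - L - G - E: 13+9+4 = 26
H - J - E: 9+6 = 15
H - E: 20 = 20
The minimum is 15 min via H - J - E.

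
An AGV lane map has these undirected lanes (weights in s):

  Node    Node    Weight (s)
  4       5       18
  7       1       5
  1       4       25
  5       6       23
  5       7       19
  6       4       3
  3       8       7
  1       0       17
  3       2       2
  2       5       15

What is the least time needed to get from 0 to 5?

Enumerating some paths:
0 - 1 - 4 - 5: 17+25+18 = 60
0 - 1 - 7 - 5: 17+5+19 = 41
Cheapest is 0 - 1 - 7 - 5 at 41 s.

41 s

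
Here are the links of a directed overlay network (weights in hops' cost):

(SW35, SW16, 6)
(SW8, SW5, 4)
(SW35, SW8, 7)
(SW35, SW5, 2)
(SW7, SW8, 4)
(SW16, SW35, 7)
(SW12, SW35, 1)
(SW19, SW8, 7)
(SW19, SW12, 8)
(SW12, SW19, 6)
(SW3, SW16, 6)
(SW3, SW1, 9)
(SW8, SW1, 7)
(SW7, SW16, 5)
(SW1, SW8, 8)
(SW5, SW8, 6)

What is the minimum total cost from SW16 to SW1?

Shortest distances from SW16:
SW16: 0
SW35: 7  (via SW16)
SW5: 9  (via SW35)
SW8: 14  (via SW35)
SW1: 21  (via SW8)
Shortest route: SW16–SW35–SW8–SW1 = 21 hops' cost.

21 hops' cost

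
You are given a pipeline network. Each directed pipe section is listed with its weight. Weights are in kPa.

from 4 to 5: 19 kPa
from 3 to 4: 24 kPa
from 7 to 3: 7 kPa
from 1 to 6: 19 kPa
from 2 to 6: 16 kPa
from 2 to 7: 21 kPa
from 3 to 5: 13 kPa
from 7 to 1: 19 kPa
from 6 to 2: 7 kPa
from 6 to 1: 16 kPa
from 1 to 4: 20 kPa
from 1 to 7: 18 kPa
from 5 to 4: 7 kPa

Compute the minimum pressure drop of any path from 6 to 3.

35 kPa

Settle nodes by increasing distance from 6:
6: 0
2: 7  (via 6)
1: 16  (via 6)
7: 28  (via 2)
3: 35  (via 7)
Shortest route: 6–2–7–3 = 35 kPa.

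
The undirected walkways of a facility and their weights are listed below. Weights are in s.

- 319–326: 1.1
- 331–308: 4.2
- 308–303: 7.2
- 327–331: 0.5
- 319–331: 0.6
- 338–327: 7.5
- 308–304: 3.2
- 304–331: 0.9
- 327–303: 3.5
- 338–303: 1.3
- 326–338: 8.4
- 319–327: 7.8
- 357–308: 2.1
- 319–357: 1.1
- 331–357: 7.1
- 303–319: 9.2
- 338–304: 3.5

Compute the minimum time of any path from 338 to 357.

Running Dijkstra from 338:
338: 0
303: 1.3  (via 338)
304: 3.5  (via 338)
331: 4.4  (via 304)
327: 4.8  (via 303)
319: 5  (via 331)
326: 6.1  (via 319)
357: 6.1  (via 319)
Shortest route: 338 → 304 → 331 → 319 → 357 = 6.1 s.

6.1 s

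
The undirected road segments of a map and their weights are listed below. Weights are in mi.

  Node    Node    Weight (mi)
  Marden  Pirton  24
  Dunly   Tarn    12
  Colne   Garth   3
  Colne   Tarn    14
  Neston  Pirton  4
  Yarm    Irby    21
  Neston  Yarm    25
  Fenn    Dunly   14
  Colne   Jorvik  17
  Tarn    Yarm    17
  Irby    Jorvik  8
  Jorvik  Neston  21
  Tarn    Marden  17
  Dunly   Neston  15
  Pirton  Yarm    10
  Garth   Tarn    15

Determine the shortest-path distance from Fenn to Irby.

Settle nodes by increasing distance from Fenn:
Fenn: 0
Dunly: 14  (via Fenn)
Tarn: 26  (via Dunly)
Neston: 29  (via Dunly)
Pirton: 33  (via Neston)
Colne: 40  (via Tarn)
Garth: 41  (via Tarn)
Yarm: 43  (via Tarn)
Marden: 43  (via Tarn)
Jorvik: 50  (via Neston)
Irby: 58  (via Jorvik)
Shortest route: Fenn–Dunly–Neston–Jorvik–Irby = 58 mi.

58 mi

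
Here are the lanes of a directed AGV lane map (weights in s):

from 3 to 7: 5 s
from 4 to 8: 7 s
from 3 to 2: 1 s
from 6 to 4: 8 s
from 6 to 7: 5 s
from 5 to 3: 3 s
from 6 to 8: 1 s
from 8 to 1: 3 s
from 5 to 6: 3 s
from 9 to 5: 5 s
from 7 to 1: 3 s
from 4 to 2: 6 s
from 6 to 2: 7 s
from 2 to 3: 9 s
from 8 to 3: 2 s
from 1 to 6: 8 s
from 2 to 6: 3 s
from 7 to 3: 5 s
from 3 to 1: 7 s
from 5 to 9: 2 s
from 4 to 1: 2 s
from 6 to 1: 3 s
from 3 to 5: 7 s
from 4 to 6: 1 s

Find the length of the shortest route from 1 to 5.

18 s

Settle nodes by increasing distance from 1:
1: 0
6: 8  (via 1)
8: 9  (via 6)
3: 11  (via 8)
2: 12  (via 3)
7: 13  (via 6)
4: 16  (via 6)
5: 18  (via 3)
Shortest route: 1–6–8–3–5 = 18 s.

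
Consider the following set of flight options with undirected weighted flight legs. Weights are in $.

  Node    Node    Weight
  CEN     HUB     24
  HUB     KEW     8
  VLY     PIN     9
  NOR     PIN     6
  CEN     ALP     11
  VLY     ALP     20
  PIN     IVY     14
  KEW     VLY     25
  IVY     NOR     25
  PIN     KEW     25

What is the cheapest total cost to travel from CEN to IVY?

Compare a few routes:
CEN–HUB–KEW–VLY–PIN–IVY: 24+8+25+9+14 = 80
CEN–HUB–KEW–PIN–IVY: 24+8+25+14 = 71
CEN–ALP–VLY–PIN–NOR–IVY: 11+20+9+6+25 = 71
CEN–ALP–VLY–PIN–IVY: 11+20+9+14 = 54
The minimum is $54 via CEN–ALP–VLY–PIN–IVY.

$54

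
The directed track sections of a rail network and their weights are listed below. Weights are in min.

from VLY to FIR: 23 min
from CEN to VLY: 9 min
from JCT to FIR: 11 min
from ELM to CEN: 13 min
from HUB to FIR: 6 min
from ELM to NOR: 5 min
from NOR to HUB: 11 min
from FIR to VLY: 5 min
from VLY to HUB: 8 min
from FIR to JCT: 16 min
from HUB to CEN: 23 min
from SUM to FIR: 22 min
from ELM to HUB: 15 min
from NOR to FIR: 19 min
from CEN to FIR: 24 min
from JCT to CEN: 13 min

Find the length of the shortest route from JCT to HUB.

24 min

Enumerating some paths:
JCT → CEN → VLY → HUB: 13+9+8 = 30
JCT → FIR → VLY → HUB: 11+5+8 = 24
Cheapest is JCT → FIR → VLY → HUB at 24 min.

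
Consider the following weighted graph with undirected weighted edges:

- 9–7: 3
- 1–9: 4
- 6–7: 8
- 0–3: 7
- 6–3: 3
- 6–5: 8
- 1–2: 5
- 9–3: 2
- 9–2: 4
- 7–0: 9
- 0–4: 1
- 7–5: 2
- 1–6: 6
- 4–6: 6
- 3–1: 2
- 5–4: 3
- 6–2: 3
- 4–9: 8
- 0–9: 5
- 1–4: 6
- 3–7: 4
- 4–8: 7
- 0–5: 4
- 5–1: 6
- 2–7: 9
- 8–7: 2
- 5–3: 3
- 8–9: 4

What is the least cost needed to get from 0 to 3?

7

Shortest distances from 0:
0: 0
4: 1  (via 0)
5: 4  (via 0)
9: 5  (via 0)
7: 6  (via 5)
1: 7  (via 4)
3: 7  (via 0)
Shortest route: 0 → 3 = 7.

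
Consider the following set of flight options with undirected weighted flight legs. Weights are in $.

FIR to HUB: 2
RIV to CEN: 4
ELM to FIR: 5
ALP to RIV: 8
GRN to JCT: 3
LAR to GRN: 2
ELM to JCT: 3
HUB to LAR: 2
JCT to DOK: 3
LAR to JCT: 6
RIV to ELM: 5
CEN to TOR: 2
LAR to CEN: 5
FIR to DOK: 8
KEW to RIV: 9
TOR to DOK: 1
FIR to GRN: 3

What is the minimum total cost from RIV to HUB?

Enumerating some paths:
RIV - CEN - LAR - HUB: 4+5+2 = 11
RIV - ELM - JCT - GRN - LAR - HUB: 5+3+3+2+2 = 15
RIV - ELM - FIR - HUB: 5+5+2 = 12
Cheapest is RIV - CEN - LAR - HUB at $11.

$11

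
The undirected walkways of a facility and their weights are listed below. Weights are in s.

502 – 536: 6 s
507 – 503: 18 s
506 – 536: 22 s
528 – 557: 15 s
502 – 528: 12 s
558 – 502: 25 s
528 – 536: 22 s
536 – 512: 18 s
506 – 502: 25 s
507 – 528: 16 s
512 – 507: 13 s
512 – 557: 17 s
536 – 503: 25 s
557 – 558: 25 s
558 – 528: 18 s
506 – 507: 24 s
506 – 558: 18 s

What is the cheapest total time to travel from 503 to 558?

Settle nodes by increasing distance from 503:
503: 0
507: 18  (via 503)
536: 25  (via 503)
512: 31  (via 507)
502: 31  (via 536)
528: 34  (via 507)
506: 42  (via 507)
557: 48  (via 512)
558: 52  (via 528)
Shortest route: 503–507–528–558 = 52 s.

52 s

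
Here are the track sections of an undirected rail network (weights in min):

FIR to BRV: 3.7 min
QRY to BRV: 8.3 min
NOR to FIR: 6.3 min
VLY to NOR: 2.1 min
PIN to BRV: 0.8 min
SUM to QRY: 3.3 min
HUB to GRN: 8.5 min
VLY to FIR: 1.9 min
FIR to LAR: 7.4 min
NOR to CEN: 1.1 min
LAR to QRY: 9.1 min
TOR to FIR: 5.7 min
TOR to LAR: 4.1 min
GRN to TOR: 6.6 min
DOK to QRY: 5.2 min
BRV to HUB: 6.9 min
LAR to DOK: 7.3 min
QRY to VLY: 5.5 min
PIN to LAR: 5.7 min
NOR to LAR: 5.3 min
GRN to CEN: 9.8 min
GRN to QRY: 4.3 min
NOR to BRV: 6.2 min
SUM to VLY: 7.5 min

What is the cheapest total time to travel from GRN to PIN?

13.4 min

Candidate routes:
GRN - HUB - BRV - PIN: 8.5+6.9+0.8 = 16.2
GRN - QRY - BRV - PIN: 4.3+8.3+0.8 = 13.4
Cheapest is GRN - QRY - BRV - PIN at 13.4 min.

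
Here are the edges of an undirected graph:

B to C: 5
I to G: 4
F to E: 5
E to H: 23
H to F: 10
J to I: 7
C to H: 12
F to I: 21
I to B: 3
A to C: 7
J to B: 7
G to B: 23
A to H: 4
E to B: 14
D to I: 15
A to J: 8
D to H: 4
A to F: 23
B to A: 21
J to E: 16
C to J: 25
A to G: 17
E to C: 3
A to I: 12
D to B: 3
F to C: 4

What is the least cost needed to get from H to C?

11

Shortest distances from H:
H: 0
A: 4  (via H)
D: 4  (via H)
B: 7  (via D)
F: 10  (via H)
I: 10  (via B)
C: 11  (via A)
Shortest route: H → A → C = 11.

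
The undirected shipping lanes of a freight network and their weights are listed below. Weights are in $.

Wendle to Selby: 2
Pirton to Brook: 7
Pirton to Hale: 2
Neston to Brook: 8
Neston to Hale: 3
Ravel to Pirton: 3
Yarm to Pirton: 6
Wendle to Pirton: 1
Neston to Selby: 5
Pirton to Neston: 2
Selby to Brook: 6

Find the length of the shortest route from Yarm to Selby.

$9

Shortest distances from Yarm:
Yarm: 0
Pirton: 6  (via Yarm)
Wendle: 7  (via Pirton)
Hale: 8  (via Pirton)
Neston: 8  (via Pirton)
Ravel: 9  (via Pirton)
Selby: 9  (via Wendle)
Shortest route: Yarm → Pirton → Wendle → Selby = $9.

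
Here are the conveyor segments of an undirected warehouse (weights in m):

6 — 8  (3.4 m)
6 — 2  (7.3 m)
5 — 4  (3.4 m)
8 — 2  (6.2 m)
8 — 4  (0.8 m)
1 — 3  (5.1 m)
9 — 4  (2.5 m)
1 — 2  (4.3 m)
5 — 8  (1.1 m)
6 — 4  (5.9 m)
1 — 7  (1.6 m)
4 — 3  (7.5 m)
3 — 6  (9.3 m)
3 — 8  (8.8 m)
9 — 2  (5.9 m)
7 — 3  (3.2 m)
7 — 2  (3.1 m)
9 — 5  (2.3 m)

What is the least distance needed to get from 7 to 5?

Settle nodes by increasing distance from 7:
7: 0
1: 1.6  (via 7)
2: 3.1  (via 7)
3: 3.2  (via 7)
9: 9  (via 2)
8: 9.3  (via 2)
4: 10.1  (via 8)
5: 10.4  (via 8)
Shortest route: 7–2–8–5 = 10.4 m.

10.4 m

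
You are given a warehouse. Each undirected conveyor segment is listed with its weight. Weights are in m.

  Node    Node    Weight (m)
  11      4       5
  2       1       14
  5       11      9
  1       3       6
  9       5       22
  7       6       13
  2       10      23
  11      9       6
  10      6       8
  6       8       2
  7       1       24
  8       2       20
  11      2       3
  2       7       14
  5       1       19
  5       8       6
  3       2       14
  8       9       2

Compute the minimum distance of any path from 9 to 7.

Enumerating some paths:
9 - 11 - 2 - 7: 6+3+14 = 23
9 - 8 - 6 - 7: 2+2+13 = 17
9 - 8 - 5 - 11 - 2 - 7: 2+6+9+3+14 = 34
Cheapest is 9 - 8 - 6 - 7 at 17 m.

17 m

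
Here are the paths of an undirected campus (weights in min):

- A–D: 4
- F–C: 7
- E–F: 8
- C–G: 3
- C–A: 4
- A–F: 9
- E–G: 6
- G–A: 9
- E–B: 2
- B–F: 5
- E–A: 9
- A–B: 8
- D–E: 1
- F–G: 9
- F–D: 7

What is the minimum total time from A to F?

Compare a few routes:
A–D–F: 4+7 = 11
A–D–E–B–F: 4+1+2+5 = 12
A–F: 9 = 9
A–C–F: 4+7 = 11
The minimum is 9 min via A–F.

9 min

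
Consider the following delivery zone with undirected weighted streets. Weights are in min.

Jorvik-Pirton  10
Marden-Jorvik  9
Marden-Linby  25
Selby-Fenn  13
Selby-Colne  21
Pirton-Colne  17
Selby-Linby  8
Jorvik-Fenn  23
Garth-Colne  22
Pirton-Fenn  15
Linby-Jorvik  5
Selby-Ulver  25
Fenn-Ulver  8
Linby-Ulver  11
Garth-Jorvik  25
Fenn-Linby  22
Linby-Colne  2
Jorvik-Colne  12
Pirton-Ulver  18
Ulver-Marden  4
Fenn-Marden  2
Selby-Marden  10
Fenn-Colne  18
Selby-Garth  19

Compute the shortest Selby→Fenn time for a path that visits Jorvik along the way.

Best Selby to Jorvik: Selby → Linby → Jorvik costing 13
Shortest Jorvik→Fenn: Jorvik → Marden → Fenn = 11
Total via Jorvik: 13 + 11 = 24 min.

24 min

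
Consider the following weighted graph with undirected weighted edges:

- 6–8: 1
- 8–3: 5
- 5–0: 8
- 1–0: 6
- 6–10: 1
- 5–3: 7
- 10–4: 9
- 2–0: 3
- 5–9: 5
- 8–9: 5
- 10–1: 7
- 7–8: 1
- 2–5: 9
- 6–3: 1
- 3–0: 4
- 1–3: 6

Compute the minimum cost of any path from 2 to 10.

Running Dijkstra from 2:
2: 0
0: 3  (via 2)
3: 7  (via 0)
6: 8  (via 3)
1: 9  (via 0)
5: 9  (via 2)
8: 9  (via 6)
10: 9  (via 6)
Shortest route: 2–0–3–6–10 = 9.

9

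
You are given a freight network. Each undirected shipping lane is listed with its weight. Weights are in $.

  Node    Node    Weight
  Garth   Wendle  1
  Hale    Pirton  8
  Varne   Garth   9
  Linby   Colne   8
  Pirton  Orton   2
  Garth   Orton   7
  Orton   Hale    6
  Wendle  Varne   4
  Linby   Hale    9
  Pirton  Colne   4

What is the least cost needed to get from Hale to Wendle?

Enumerating some paths:
Hale - Pirton - Orton - Garth - Wendle: 8+2+7+1 = 18
Hale - Orton - Garth - Varne - Wendle: 6+7+9+4 = 26
Hale - Orton - Garth - Wendle: 6+7+1 = 14
The minimum is $14 via Hale - Orton - Garth - Wendle.

$14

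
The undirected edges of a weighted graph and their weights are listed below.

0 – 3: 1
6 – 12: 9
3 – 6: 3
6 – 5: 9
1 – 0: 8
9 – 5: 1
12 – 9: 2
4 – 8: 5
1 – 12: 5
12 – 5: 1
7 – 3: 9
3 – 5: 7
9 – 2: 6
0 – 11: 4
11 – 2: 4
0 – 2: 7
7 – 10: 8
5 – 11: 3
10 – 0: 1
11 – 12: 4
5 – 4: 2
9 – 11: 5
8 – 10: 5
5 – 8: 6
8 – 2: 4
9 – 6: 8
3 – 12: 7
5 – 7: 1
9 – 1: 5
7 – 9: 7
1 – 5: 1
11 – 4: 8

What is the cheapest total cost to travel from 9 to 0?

Settle nodes by increasing distance from 9:
9: 0
5: 1  (via 9)
1: 2  (via 5)
7: 2  (via 5)
12: 2  (via 9)
4: 3  (via 5)
11: 4  (via 5)
2: 6  (via 9)
8: 7  (via 5)
0: 8  (via 11)
Shortest route: 9–5–11–0 = 8.

8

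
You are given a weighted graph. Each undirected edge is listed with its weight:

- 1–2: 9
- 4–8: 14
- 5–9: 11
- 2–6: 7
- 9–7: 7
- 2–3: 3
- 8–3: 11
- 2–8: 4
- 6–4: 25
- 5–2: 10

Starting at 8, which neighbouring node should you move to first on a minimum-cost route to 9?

Compare a few routes:
8 - 3 - 2 - 5 - 9: 11+3+10+11 = 35
8 - 2 - 5 - 9: 4+10+11 = 25
Cheapest is 8 - 2 - 5 - 9 at 25.
So from 8 the first move is to 2.

2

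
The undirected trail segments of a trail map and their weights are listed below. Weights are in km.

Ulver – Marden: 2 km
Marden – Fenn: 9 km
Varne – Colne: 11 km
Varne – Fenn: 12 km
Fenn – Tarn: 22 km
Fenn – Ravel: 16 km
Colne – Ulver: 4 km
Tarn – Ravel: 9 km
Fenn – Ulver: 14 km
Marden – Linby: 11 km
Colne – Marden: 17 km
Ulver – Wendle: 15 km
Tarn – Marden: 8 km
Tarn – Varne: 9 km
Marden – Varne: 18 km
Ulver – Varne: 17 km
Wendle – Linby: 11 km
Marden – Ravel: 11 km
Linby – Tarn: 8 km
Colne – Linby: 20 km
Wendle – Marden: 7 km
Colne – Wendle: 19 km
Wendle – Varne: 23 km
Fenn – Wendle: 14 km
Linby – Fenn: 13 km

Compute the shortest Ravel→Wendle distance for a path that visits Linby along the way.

Best Ravel to Linby: Ravel–Tarn–Linby costing 17
Shortest Linby→Wendle: Linby–Wendle = 11
Total via Linby: 17 + 11 = 28 km.

28 km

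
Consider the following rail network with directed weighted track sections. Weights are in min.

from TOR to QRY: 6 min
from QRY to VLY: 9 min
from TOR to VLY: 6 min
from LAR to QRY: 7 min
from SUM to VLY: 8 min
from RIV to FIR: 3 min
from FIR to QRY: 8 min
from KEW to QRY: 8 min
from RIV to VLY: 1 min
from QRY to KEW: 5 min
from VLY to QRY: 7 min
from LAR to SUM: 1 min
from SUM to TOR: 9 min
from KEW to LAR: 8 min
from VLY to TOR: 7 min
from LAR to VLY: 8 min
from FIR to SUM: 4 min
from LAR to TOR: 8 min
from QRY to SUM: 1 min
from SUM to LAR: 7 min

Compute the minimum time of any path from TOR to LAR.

Running Dijkstra from TOR:
TOR: 0
QRY: 6  (via TOR)
VLY: 6  (via TOR)
SUM: 7  (via QRY)
KEW: 11  (via QRY)
LAR: 14  (via SUM)
Shortest route: TOR → QRY → SUM → LAR = 14 min.

14 min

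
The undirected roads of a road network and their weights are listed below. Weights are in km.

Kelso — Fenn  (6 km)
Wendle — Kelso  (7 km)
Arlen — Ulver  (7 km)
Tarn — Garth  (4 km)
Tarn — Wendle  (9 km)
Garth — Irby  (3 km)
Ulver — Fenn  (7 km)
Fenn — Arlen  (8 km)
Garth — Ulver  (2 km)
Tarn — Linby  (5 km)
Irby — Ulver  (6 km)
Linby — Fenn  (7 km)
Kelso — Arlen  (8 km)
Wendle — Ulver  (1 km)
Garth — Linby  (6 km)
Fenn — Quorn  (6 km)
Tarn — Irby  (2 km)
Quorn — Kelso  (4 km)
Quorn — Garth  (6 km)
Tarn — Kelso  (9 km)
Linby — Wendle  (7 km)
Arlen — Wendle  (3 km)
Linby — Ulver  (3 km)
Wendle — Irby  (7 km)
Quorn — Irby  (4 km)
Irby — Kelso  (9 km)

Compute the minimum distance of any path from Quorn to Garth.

Shortest distances from Quorn:
Quorn: 0
Kelso: 4  (via Quorn)
Irby: 4  (via Quorn)
Tarn: 6  (via Irby)
Garth: 6  (via Quorn)
Shortest route: Quorn → Garth = 6 km.

6 km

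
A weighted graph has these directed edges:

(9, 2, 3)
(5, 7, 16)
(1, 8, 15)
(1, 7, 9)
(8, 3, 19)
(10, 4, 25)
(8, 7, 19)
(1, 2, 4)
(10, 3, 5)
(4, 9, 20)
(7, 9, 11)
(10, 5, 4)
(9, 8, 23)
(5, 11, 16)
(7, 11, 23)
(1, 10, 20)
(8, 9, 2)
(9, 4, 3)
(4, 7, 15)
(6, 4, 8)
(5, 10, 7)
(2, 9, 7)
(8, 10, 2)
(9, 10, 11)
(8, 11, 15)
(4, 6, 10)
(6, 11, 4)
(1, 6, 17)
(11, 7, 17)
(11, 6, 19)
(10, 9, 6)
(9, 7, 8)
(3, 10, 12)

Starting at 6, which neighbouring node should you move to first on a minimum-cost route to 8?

Candidate routes:
6 - 11 - 7 - 9 - 8: 4+17+11+23 = 55
6 - 4 - 9 - 8: 8+20+23 = 51
The minimum is 51 via 6 - 4 - 9 - 8.
So from 6 the first move is to 4.

4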